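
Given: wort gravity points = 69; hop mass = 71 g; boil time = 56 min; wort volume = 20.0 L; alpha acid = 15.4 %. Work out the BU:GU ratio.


U = 1.65·0.000125^(GP/1000)·(1−e^(−0.04t))/4.15;  IBU = (α/100)·m·U·1000/V;  BU:GU = IBU/GP
U = 1.65·0.000125^(69/1000)·(1−e^(−0.04·56))/4.15 = 0.1911
IBU = (15.4/100)·71·0.1911·1000/20.0 = 104.4688
BU:GU = 104.4688/69

1.5140


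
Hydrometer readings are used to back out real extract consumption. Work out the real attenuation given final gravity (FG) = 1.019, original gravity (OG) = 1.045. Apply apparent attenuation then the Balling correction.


AA = (OG−FG)/(OG−1)·100;  RA = AA·0.8192
AA = (1.045 − 1.019)/(1.045 − 1)·100 = 57.7778
RA = 57.7778·0.8192

47.3316 %


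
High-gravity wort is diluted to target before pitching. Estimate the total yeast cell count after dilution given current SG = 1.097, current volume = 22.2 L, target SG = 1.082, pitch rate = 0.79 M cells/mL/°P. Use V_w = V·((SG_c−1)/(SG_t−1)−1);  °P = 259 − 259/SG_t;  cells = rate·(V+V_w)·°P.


V_w = 22.2·((1.097−1)/(1.082−1)−1) = 4.0610
V_final = 22.2 + 4.0610 = 26.2610
°P = 259 − 259/1.082 = 19.6285
cells = 0.79·26.2610·19.6285

407.2155 billion cells


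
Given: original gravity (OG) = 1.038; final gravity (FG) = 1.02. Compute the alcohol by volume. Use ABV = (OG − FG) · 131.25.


ABV = (1.038 − 1.02) · 131.25

2.3625 % ABV


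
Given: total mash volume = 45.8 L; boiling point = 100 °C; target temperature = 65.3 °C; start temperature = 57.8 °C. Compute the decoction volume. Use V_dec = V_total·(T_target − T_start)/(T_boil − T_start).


V_dec = 45.8·(65.3 − 57.8)/(100 − 57.8)

8.1398 L


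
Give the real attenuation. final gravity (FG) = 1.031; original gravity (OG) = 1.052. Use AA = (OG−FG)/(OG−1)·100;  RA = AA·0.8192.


AA = (1.052 − 1.031)/(1.052 − 1)·100 = 40.3846
RA = 40.3846·0.8192

33.0831 %


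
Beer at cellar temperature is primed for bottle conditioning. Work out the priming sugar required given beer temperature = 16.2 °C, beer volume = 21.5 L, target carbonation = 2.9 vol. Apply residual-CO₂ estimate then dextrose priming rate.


residual = 14.695·(0.01821 + 0.09011·e^(−0.04·T));  sugar = (target − residual)·4.0·V
residual = 14.695·(0.01821 + 0.09011·e^(−0.04·16.2)) = 0.9603
sugar = (2.9 − 0.9603)·4.0·21.5

166.8180 g


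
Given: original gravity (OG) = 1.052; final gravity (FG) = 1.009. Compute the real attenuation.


AA = (OG−FG)/(OG−1)·100;  RA = AA·0.8192
AA = (1.052 − 1.009)/(1.052 − 1)·100 = 82.6923
RA = 82.6923·0.8192

67.7415 %


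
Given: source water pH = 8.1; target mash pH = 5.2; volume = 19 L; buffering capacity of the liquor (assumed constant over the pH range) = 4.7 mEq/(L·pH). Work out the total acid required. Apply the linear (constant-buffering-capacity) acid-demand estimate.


acid = buffering capacity · (pH_source − pH_target) · V
acid = 4.7 · (8.1 − 5.2) · 19

258.9700 mEq


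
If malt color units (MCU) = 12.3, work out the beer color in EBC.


SRM = 1.4922·MCU^0.6859;  EBC = SRM·1.97
SRM = 1.4922·12.3^0.6859 = 8.3444
EBC = 8.3444·1.97

16.4384 EBC


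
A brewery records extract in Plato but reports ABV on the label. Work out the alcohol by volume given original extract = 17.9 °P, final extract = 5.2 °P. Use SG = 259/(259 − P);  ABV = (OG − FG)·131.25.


OG = 259/(259 − 17.9) = 1.0742
FG = 259/(259 − 5.2) = 1.0205
ABV = (1.0742 − 1.0205)·131.25

7.0553 % ABV


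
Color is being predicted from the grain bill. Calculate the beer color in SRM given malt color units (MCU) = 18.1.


SRM = 1.4922 · MCU^0.6859
SRM = 1.4922 · 18.1^0.6859

10.8760 SRM


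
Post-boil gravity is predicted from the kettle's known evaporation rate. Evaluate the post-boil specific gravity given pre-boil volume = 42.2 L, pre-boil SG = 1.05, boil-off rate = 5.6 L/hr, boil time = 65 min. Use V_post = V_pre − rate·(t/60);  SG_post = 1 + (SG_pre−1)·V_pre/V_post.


V_post = 42.2 − 5.6·(65/60) = 36.1333
SG_post = 1 + (1.05 − 1)·42.2/36.1333

1.0584


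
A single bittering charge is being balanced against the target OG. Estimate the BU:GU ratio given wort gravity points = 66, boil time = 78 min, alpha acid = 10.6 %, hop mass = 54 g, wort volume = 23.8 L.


U = 1.65·0.000125^(GP/1000)·(1−e^(−0.04t))/4.15;  IBU = (α/100)·m·U·1000/V;  BU:GU = IBU/GP
U = 1.65·0.000125^(66/1000)·(1−e^(−0.04·78))/4.15 = 0.2100
IBU = (10.6/100)·54·0.2100·1000/23.8 = 50.5058
BU:GU = 50.5058/66

0.7652


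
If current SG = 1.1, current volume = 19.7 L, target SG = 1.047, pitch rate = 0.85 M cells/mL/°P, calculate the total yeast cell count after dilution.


V_w = V·((SG_c−1)/(SG_t−1)−1);  °P = 259 − 259/SG_t;  cells = rate·(V+V_w)·°P
V_w = 19.7·((1.1−1)/(1.047−1)−1) = 22.2149
V_final = 19.7 + 22.2149 = 41.9149
°P = 259 − 259/1.047 = 11.6266
cells = 0.85·41.9149·11.6266

414.2268 billion cells


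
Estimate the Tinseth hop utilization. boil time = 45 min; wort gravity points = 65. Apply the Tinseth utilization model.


U = 1.65·0.000125^(GP/1000) · (1 − e^(−0.04·t))/4.15
bigness = 1.65·0.000125^(65/1000) = 0.9200
boil_factor = (1 − e^(−0.04·45))/4.15 = 0.2011
U = 0.9200 · 0.2011

0.1850


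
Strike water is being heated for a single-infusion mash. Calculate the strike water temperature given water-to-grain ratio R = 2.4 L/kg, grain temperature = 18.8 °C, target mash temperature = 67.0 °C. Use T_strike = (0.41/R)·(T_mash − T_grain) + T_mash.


T_strike = (0.41/2.4)·(67.0 − 18.8) + 67.0

75.2342 °C


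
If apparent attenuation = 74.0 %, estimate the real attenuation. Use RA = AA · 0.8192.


RA = 74.0 · 0.8192

60.6208 %


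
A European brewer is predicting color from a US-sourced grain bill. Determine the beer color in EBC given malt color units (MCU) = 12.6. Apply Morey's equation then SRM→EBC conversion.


SRM = 1.4922·MCU^0.6859;  EBC = SRM·1.97
SRM = 1.4922·12.6^0.6859 = 8.4834
EBC = 8.4834·1.97

16.7123 EBC


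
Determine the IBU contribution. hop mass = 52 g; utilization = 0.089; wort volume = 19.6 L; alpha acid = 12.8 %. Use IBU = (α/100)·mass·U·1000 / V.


IBU = (12.8/100)·52·0.089·1000 / 19.6

30.2237 IBU


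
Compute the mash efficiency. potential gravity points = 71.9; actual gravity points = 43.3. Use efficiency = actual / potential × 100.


efficiency = 43.3 / 71.9 × 100

60.2225 %


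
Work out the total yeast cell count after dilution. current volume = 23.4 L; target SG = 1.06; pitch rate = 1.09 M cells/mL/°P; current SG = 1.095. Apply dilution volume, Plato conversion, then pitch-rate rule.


V_w = V·((SG_c−1)/(SG_t−1)−1);  °P = 259 − 259/SG_t;  cells = rate·(V+V_w)·°P
V_w = 23.4·((1.095−1)/(1.06−1)−1) = 13.6500
V_final = 23.4 + 13.6500 = 37.0500
°P = 259 − 259/1.06 = 14.6604
cells = 1.09·37.0500·14.6604

592.0520 billion cells


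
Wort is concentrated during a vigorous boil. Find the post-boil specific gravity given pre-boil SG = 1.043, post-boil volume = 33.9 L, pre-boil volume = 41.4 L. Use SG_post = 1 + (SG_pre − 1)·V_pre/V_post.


pts_pre = (1.043 − 1)·1000 = 43.0000
pts_post = 43.0000·41.4/33.9 = 52.5133
SG_post = 1 + 52.5133/1000

1.0525


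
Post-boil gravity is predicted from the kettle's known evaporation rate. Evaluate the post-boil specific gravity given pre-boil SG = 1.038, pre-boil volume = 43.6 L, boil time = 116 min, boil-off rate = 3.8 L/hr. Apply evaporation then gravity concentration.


V_post = V_pre − rate·(t/60);  SG_post = 1 + (SG_pre−1)·V_pre/V_post
V_post = 43.6 − 3.8·(116/60) = 36.2533
SG_post = 1 + (1.038 − 1)·43.6/36.2533

1.0457


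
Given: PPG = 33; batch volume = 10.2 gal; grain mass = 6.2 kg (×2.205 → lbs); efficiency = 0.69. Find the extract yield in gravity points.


points = lbs × PPG × eff / vol
lbs = 6.2 × 2.205 = 13.6710
points = 13.6710 × 33 × 0.69 / 10.2

30.5185 points


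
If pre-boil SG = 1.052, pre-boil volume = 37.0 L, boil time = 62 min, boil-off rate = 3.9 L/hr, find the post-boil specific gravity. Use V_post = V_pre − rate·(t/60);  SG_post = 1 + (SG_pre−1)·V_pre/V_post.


V_post = 37.0 − 3.9·(62/60) = 32.9700
SG_post = 1 + (1.052 − 1)·37.0/32.9700

1.0584


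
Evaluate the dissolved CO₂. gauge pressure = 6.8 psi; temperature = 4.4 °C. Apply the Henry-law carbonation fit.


vols = (P + 14.695)·(0.01821 + 0.09011·e^(−0.04·T))
vols = (6.8 + 14.695)·(0.01821 + 0.09011·e^(−0.04·4.4))

2.0158 volumes


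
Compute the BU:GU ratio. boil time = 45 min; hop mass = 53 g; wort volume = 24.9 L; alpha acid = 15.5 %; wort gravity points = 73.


U = 1.65·0.000125^(GP/1000)·(1−e^(−0.04t))/4.15;  IBU = (α/100)·m·U·1000/V;  BU:GU = IBU/GP
U = 1.65·0.000125^(73/1000)·(1−e^(−0.04·45))/4.15 = 0.1722
IBU = (15.5/100)·53·0.1722·1000/24.9 = 56.8132
BU:GU = 56.8132/73

0.7783


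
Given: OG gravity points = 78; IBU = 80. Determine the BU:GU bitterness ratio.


BU:GU = IBU / OG_points
BU:GU = 80 / 78

1.0256


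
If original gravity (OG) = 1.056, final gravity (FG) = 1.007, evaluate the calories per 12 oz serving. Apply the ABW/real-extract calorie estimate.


ABW = (OG−FG)·131.25·0.79/FG;  °P = 259 − 259/SG (for OG→OE and FG→AE);  RE = 0.1808·OE + 0.8192·AE;  Cal = (6.9·ABW + 4·(RE−0.1))·FG·3.55
ABW = (1.056 − 1.007)·131.25·0.79/1.007 = 5.0454
OE = 259 − 259/1.056 = 13.7348 °P
AE = 259 − 259/1.007 = 1.8004 °P
RE = 0.1808·13.7348 + 0.8192·1.8004 = 3.9581 °P
Cal = (6.9·5.0454 + 4·(3.9581−0.1))·1.007·3.55

179.6206 kcal


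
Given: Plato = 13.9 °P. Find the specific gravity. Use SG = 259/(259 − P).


SG = 259/(259 − 13.9)

1.0567


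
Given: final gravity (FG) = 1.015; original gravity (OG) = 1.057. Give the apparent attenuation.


AA = (OG − FG)/(OG − 1) · 100
AA = (1.057 − 1.015)/(1.057 − 1) · 100

73.6842 %


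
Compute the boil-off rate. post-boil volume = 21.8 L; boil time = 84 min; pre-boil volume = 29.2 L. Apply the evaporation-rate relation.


rate = (V_pre − V_post) / (t_min/60)
rate = (29.2 − 21.8) / (84/60)

5.2857 L/hr


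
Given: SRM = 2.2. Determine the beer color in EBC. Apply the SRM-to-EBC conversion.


EBC = SRM · 1.97
EBC = 2.2 · 1.97

4.3340 EBC


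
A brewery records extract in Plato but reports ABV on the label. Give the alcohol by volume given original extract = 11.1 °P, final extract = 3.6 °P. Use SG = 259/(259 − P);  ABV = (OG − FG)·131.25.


OG = 259/(259 − 11.1) = 1.0448
FG = 259/(259 − 3.6) = 1.0141
ABV = (1.0448 − 1.0141)·131.25

4.0268 % ABV


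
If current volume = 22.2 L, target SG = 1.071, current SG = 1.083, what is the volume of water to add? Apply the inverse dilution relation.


V_water = V·((SG_curr − 1)/(SG_target − 1) − 1)
V_water = 22.2·((1.083 − 1)/(1.071 − 1) − 1)

3.7521 L


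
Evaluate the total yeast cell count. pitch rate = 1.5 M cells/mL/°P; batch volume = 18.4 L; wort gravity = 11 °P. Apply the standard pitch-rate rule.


cells (billions) = rate · V_L · °P
cells = 1.5 · 18.4 · 11

303.6000 billion cells


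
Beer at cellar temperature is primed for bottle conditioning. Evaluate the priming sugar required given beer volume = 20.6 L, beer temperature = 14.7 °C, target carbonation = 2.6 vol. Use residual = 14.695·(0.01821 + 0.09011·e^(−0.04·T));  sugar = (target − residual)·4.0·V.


residual = 14.695·(0.01821 + 0.09011·e^(−0.04·14.7)) = 1.0031
sugar = (2.6 − 1.0031)·4.0·20.6

131.5856 g


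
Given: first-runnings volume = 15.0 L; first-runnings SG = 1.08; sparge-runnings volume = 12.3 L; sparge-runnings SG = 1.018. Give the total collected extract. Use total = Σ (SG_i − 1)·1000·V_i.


first = (1.08 − 1)·1000·15.0 = 1200.0000
sparge = (1.018 − 1)·1000·12.3 = 221.4000
total = 1200.0000 + 221.4000

1421.4000 gravity·L


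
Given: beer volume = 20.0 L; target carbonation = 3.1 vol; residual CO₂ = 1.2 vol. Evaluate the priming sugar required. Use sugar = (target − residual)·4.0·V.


sugar = (3.1 − 1.2)·4.0·20.0

152.0000 g


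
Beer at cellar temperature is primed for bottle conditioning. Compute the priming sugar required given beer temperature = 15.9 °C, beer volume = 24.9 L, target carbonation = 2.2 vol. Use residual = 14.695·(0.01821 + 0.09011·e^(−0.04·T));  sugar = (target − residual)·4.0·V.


residual = 14.695·(0.01821 + 0.09011·e^(−0.04·15.9)) = 0.9686
sugar = (2.2 − 0.9686)·4.0·24.9

122.6457 g


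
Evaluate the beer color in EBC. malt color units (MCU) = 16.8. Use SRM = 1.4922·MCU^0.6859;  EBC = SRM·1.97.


SRM = 1.4922·16.8^0.6859 = 10.3340
EBC = 10.3340·1.97

20.3579 EBC


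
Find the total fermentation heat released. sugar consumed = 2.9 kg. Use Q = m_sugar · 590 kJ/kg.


Q = 2.9 · 590

1711.0000 kJ


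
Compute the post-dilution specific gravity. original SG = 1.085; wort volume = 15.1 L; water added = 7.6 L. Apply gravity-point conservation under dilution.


SG_new = 1 + (SG_old − 1)·V_old/(V_old + V_water)
pts = (1.085 − 1)·1000·15.1/(15.1 + 7.6) = 56.5419
SG_new = 1 + 56.5419/1000

1.0565


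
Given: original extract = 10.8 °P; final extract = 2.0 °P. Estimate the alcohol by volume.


SG = 259/(259 − P);  ABV = (OG − FG)·131.25
OG = 259/(259 − 10.8) = 1.0435
FG = 259/(259 − 2.0) = 1.0078
ABV = (1.0435 − 1.0078)·131.25

4.6897 % ABV


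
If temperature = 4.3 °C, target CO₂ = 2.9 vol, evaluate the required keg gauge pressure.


psi = vols/(0.01821 + 0.09011·e^(−0.04·T)) − 14.695
psi = 2.9/(0.01821 + 0.09011·e^(−0.04·4.3)) − 14.695

16.1296 psi


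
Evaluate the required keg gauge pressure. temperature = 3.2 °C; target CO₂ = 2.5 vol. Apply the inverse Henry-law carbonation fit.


psi = vols/(0.01821 + 0.09011·e^(−0.04·T)) − 14.695
psi = 2.5/(0.01821 + 0.09011·e^(−0.04·3.2)) − 14.695

10.9477 psi


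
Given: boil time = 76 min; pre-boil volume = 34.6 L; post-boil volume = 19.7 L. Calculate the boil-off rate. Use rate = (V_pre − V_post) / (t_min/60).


rate = (34.6 − 19.7) / (76/60)

11.7632 L/hr


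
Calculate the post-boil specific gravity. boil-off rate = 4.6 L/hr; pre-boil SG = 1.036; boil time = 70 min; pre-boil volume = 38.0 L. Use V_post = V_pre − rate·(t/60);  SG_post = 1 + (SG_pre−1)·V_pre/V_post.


V_post = 38.0 − 4.6·(70/60) = 32.6333
SG_post = 1 + (1.036 − 1)·38.0/32.6333

1.0419


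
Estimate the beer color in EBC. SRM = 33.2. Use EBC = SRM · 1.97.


EBC = 33.2 · 1.97

65.4040 EBC


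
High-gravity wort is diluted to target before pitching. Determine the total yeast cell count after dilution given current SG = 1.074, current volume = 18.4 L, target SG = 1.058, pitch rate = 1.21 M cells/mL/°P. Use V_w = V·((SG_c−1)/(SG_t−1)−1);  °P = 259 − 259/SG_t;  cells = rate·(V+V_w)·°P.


V_w = 18.4·((1.074−1)/(1.058−1)−1) = 5.0759
V_final = 18.4 + 5.0759 = 23.4759
°P = 259 − 259/1.058 = 14.1985
cells = 1.21·23.4759·14.1985

403.3193 billion cells


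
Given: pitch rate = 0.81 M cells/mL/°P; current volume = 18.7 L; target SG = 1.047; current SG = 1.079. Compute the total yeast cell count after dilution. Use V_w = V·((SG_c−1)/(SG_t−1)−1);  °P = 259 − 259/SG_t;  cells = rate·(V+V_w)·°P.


V_w = 18.7·((1.079−1)/(1.047−1)−1) = 12.7319
V_final = 18.7 + 12.7319 = 31.4319
°P = 259 − 259/1.047 = 11.6266
cells = 0.81·31.4319·11.6266

296.0103 billion cells


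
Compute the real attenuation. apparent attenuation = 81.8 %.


RA = AA · 0.8192
RA = 81.8 · 0.8192

67.0106 %


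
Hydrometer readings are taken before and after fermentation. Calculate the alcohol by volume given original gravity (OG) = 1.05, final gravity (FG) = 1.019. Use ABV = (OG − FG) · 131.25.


ABV = (1.05 − 1.019) · 131.25

4.0688 % ABV


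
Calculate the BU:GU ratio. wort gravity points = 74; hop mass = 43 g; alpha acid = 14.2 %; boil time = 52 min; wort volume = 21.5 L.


U = 1.65·0.000125^(GP/1000)·(1−e^(−0.04t))/4.15;  IBU = (α/100)·m·U·1000/V;  BU:GU = IBU/GP
U = 1.65·0.000125^(74/1000)·(1−e^(−0.04·52))/4.15 = 0.1789
IBU = (14.2/100)·43·0.1789·1000/21.5 = 50.8122
BU:GU = 50.8122/74

0.6867


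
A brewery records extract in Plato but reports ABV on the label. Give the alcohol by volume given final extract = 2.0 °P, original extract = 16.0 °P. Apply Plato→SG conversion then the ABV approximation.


SG = 259/(259 − P);  ABV = (OG − FG)·131.25
OG = 259/(259 − 16.0) = 1.0658
FG = 259/(259 − 2.0) = 1.0078
ABV = (1.0658 − 1.0078)·131.25

7.6206 % ABV


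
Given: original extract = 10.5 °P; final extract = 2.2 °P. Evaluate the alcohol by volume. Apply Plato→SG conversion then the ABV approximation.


SG = 259/(259 − P);  ABV = (OG − FG)·131.25
OG = 259/(259 − 10.5) = 1.0423
FG = 259/(259 − 2.2) = 1.0086
ABV = (1.0423 − 1.0086)·131.25

4.4214 % ABV


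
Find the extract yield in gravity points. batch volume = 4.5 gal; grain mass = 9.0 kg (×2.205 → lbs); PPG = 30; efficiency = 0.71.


points = lbs × PPG × eff / vol
lbs = 9.0 × 2.205 = 19.8450
points = 19.8450 × 30 × 0.71 / 4.5

93.9330 points


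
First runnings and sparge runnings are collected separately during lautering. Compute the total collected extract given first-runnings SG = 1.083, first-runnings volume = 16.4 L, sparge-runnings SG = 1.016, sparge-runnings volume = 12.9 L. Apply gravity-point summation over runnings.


total = Σ (SG_i − 1)·1000·V_i
first = (1.083 − 1)·1000·16.4 = 1361.2000
sparge = (1.016 − 1)·1000·12.9 = 206.4000
total = 1361.2000 + 206.4000

1567.6000 gravity·L


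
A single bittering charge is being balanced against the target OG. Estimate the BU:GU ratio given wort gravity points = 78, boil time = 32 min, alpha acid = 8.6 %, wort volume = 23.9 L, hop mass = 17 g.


U = 1.65·0.000125^(GP/1000)·(1−e^(−0.04t))/4.15;  IBU = (α/100)·m·U·1000/V;  BU:GU = IBU/GP
U = 1.65·0.000125^(78/1000)·(1−e^(−0.04·32))/4.15 = 0.1424
IBU = (8.6/100)·17·0.1424·1000/23.9 = 8.7108
BU:GU = 8.7108/78

0.1117


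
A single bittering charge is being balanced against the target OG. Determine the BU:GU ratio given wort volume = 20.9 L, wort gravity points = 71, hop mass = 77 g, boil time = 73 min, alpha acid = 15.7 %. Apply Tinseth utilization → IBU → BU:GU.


U = 1.65·0.000125^(GP/1000)·(1−e^(−0.04t))/4.15;  IBU = (α/100)·m·U·1000/V;  BU:GU = IBU/GP
U = 1.65·0.000125^(71/1000)·(1−e^(−0.04·73))/4.15 = 0.1987
IBU = (15.7/100)·77·0.1987·1000/20.9 = 114.9429
BU:GU = 114.9429/71

1.6189


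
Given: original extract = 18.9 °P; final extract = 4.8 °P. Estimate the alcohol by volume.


SG = 259/(259 − P);  ABV = (OG − FG)·131.25
OG = 259/(259 − 18.9) = 1.0787
FG = 259/(259 − 4.8) = 1.0189
ABV = (1.0787 − 1.0189)·131.25

7.8533 % ABV


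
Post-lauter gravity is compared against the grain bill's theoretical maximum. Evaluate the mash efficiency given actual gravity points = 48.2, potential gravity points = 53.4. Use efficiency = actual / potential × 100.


efficiency = 48.2 / 53.4 × 100

90.2622 %


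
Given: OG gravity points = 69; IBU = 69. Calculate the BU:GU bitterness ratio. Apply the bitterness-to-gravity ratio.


BU:GU = IBU / OG_points
BU:GU = 69 / 69

1.0000


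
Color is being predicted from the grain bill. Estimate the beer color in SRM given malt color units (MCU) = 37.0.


SRM = 1.4922 · MCU^0.6859
SRM = 1.4922 · 37.0^0.6859

17.7606 SRM


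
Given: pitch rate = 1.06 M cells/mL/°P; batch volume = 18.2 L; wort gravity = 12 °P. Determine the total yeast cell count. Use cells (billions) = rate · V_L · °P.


cells = 1.06 · 18.2 · 12

231.5040 billion cells


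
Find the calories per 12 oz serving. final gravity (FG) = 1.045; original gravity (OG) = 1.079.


ABW = (OG−FG)·131.25·0.79/FG;  °P = 259 − 259/SG (for OG→OE and FG→AE);  RE = 0.1808·OE + 0.8192·AE;  Cal = (6.9·ABW + 4·(RE−0.1))·FG·3.55
ABW = (1.079 − 1.045)·131.25·0.79/1.045 = 3.3736
OE = 259 − 259/1.079 = 18.9629 °P
AE = 259 − 259/1.045 = 11.1531 °P
RE = 0.1808·18.9629 + 0.8192·11.1531 = 12.5651 °P
Cal = (6.9·3.3736 + 4·(12.5651−0.1))·1.045·3.55

271.3241 kcal


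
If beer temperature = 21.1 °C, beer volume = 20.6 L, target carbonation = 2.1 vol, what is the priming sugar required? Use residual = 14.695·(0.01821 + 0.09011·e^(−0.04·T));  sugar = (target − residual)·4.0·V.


residual = 14.695·(0.01821 + 0.09011·e^(−0.04·21.1)) = 0.8370
sugar = (2.1 − 0.8370)·4.0·20.6

104.0736 g


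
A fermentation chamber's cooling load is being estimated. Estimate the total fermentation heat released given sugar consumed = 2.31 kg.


Q = m_sugar · 590 kJ/kg
Q = 2.31 · 590

1362.9000 kJ


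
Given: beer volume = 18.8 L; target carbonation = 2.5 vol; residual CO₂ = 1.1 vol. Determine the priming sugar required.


sugar = (target − residual)·4.0·V
sugar = (2.5 − 1.1)·4.0·18.8

105.2800 g


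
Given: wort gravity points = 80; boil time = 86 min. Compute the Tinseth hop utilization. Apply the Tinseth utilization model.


U = 1.65·0.000125^(GP/1000) · (1 − e^(−0.04·t))/4.15
bigness = 1.65·0.000125^(80/1000) = 0.8040
boil_factor = (1 − e^(−0.04·86))/4.15 = 0.2332
U = 0.8040 · 0.2332

0.1875


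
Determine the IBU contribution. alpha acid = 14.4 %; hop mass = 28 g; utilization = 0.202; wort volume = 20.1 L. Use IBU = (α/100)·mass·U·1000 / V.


IBU = (14.4/100)·28·0.202·1000 / 20.1

40.5206 IBU


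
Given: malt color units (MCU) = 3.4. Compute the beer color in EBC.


SRM = 1.4922·MCU^0.6859;  EBC = SRM·1.97
SRM = 1.4922·3.4^0.6859 = 3.4544
EBC = 3.4544·1.97

6.8051 EBC


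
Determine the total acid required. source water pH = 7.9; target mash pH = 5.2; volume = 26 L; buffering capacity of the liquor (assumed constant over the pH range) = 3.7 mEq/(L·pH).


acid = buffering capacity · (pH_source − pH_target) · V
acid = 3.7 · (7.9 − 5.2) · 26

259.7400 mEq


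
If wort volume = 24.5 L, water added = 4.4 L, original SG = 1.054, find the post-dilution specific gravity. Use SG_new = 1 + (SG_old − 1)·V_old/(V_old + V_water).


pts = (1.054 − 1)·1000·24.5/(24.5 + 4.4) = 45.7785
SG_new = 1 + 45.7785/1000

1.0458


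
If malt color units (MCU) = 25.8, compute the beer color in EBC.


SRM = 1.4922·MCU^0.6859;  EBC = SRM·1.97
SRM = 1.4922·25.8^0.6859 = 13.8694
EBC = 13.8694·1.97

27.3227 EBC


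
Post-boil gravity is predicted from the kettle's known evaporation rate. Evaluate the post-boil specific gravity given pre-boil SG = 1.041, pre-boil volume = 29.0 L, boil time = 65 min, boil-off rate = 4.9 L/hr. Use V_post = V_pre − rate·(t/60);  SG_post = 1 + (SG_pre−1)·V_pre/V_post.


V_post = 29.0 − 4.9·(65/60) = 23.6917
SG_post = 1 + (1.041 − 1)·29.0/23.6917

1.0502


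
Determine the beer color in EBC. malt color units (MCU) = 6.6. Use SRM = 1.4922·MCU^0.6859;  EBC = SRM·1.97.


SRM = 1.4922·6.6^0.6859 = 5.4444
EBC = 5.4444·1.97

10.7255 EBC


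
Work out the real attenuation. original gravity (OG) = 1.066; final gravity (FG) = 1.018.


AA = (OG−FG)/(OG−1)·100;  RA = AA·0.8192
AA = (1.066 − 1.018)/(1.066 − 1)·100 = 72.7273
RA = 72.7273·0.8192

59.5782 %


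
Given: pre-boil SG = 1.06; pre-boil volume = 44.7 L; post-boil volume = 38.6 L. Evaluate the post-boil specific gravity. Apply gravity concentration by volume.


SG_post = 1 + (SG_pre − 1)·V_pre/V_post
pts_pre = (1.06 − 1)·1000 = 60.0000
pts_post = 60.0000·44.7/38.6 = 69.4819
SG_post = 1 + 69.4819/1000

1.0695


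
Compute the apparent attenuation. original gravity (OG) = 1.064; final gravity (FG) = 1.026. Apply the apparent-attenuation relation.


AA = (OG − FG)/(OG − 1) · 100
AA = (1.064 − 1.026)/(1.064 − 1) · 100

59.3750 %


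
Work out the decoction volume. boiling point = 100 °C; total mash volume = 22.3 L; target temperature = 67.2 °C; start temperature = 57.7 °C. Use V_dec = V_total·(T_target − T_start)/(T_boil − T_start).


V_dec = 22.3·(67.2 − 57.7)/(100 − 57.7)

5.0083 L


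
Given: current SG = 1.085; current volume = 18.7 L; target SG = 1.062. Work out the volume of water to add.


V_water = V·((SG_curr − 1)/(SG_target − 1) − 1)
V_water = 18.7·((1.085 − 1)/(1.062 − 1) − 1)

6.9371 L


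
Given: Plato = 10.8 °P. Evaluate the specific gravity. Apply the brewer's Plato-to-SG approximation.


SG = 259/(259 − P)
SG = 259/(259 − 10.8)

1.0435


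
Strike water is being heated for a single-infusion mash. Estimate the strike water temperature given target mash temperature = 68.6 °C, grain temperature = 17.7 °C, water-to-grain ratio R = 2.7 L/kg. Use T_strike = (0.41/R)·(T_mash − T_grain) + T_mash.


T_strike = (0.41/2.7)·(68.6 − 17.7) + 68.6

76.3293 °C


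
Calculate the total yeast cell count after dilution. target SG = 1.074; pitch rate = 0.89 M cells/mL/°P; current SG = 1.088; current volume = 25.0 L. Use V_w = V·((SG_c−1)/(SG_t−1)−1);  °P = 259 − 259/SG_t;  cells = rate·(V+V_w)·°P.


V_w = 25.0·((1.088−1)/(1.074−1)−1) = 4.7297
V_final = 25.0 + 4.7297 = 29.7297
°P = 259 − 259/1.074 = 17.8454
cells = 0.89·29.7297·17.8454

472.1806 billion cells


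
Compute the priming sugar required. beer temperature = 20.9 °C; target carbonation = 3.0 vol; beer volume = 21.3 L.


residual = 14.695·(0.01821 + 0.09011·e^(−0.04·T));  sugar = (target − residual)·4.0·V
residual = 14.695·(0.01821 + 0.09011·e^(−0.04·20.9)) = 0.8415
sugar = (3.0 − 0.8415)·4.0·21.3

183.9005 g


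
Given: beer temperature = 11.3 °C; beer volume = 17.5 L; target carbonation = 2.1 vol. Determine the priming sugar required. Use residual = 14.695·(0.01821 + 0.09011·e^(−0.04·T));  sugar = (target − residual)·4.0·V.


residual = 14.695·(0.01821 + 0.09011·e^(−0.04·11.3)) = 1.1102
sugar = (2.1 − 1.1102)·4.0·17.5

69.2836 g


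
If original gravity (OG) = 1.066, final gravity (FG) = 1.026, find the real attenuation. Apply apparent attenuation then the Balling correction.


AA = (OG−FG)/(OG−1)·100;  RA = AA·0.8192
AA = (1.066 − 1.026)/(1.066 − 1)·100 = 60.6061
RA = 60.6061·0.8192

49.6485 %


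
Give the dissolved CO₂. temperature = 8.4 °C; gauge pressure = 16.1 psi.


vols = (P + 14.695)·(0.01821 + 0.09011·e^(−0.04·T))
vols = (16.1 + 14.695)·(0.01821 + 0.09011·e^(−0.04·8.4))

2.5438 volumes


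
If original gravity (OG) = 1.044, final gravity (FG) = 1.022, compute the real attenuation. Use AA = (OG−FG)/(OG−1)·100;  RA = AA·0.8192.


AA = (1.044 − 1.022)/(1.044 − 1)·100 = 50.0000
RA = 50.0000·0.8192

40.9600 %


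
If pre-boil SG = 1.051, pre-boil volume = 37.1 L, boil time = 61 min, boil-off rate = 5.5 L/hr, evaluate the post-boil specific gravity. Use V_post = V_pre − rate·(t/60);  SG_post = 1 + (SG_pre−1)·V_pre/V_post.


V_post = 37.1 − 5.5·(61/60) = 31.5083
SG_post = 1 + (1.051 − 1)·37.1/31.5083

1.0601


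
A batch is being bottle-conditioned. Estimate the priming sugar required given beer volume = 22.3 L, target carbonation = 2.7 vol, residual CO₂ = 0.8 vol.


sugar = (target − residual)·4.0·V
sugar = (2.7 − 0.8)·4.0·22.3

169.4800 g


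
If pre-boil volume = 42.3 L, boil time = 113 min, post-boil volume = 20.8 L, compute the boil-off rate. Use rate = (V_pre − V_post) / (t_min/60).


rate = (42.3 − 20.8) / (113/60)

11.4159 L/hr


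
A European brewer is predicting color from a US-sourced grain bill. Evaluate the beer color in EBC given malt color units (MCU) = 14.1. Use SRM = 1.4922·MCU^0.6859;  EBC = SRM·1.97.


SRM = 1.4922·14.1^0.6859 = 9.1638
EBC = 9.1638·1.97

18.0527 EBC


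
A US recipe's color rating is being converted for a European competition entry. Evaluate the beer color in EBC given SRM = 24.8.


EBC = SRM · 1.97
EBC = 24.8 · 1.97

48.8560 EBC


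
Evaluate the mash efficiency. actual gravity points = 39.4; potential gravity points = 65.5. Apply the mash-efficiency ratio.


efficiency = actual / potential × 100
efficiency = 39.4 / 65.5 × 100

60.1527 %


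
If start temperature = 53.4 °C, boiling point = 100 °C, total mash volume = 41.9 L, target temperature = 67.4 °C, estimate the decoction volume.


V_dec = V_total·(T_target − T_start)/(T_boil − T_start)
V_dec = 41.9·(67.4 − 53.4)/(100 − 53.4)

12.5880 L


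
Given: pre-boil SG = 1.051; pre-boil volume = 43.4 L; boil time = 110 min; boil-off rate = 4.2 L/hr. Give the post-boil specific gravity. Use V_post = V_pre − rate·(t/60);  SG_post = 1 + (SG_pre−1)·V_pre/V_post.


V_post = 43.4 − 4.2·(110/60) = 35.7000
SG_post = 1 + (1.051 − 1)·43.4/35.7000

1.0620


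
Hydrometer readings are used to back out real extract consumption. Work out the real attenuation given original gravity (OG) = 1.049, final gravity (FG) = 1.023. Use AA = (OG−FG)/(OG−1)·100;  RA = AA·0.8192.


AA = (1.049 − 1.023)/(1.049 − 1)·100 = 53.0612
RA = 53.0612·0.8192

43.4678 %


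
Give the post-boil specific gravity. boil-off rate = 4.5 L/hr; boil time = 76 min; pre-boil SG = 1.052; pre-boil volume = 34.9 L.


V_post = V_pre − rate·(t/60);  SG_post = 1 + (SG_pre−1)·V_pre/V_post
V_post = 34.9 − 4.5·(76/60) = 29.2000
SG_post = 1 + (1.052 − 1)·34.9/29.2000

1.0622


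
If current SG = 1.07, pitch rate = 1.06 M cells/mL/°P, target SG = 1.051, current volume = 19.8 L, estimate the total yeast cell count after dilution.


V_w = V·((SG_c−1)/(SG_t−1)−1);  °P = 259 − 259/SG_t;  cells = rate·(V+V_w)·°P
V_w = 19.8·((1.07−1)/(1.051−1)−1) = 7.3765
V_final = 19.8 + 7.3765 = 27.1765
°P = 259 − 259/1.051 = 12.5680
cells = 1.06·27.1765·12.5680

362.0480 billion cells


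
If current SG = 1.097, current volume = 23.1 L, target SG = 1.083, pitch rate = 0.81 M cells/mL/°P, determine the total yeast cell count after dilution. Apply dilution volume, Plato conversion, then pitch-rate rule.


V_w = V·((SG_c−1)/(SG_t−1)−1);  °P = 259 − 259/SG_t;  cells = rate·(V+V_w)·°P
V_w = 23.1·((1.097−1)/(1.083−1)−1) = 3.8964
V_final = 23.1 + 3.8964 = 26.9964
°P = 259 − 259/1.083 = 19.8495
cells = 0.81·26.9964·19.8495

434.0503 billion cells


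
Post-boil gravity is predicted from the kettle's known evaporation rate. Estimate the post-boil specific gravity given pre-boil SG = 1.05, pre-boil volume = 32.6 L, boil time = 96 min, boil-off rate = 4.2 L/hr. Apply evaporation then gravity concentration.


V_post = V_pre − rate·(t/60);  SG_post = 1 + (SG_pre−1)·V_pre/V_post
V_post = 32.6 − 4.2·(96/60) = 25.8800
SG_post = 1 + (1.05 − 1)·32.6/25.8800

1.0630


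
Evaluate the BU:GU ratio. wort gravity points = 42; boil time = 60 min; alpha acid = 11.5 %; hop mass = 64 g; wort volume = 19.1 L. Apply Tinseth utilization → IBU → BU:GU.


U = 1.65·0.000125^(GP/1000)·(1−e^(−0.04t))/4.15;  IBU = (α/100)·m·U·1000/V;  BU:GU = IBU/GP
U = 1.65·0.000125^(42/1000)·(1−e^(−0.04·60))/4.15 = 0.2479
IBU = (11.5/100)·64·0.2479·1000/19.1 = 95.5101
BU:GU = 95.5101/42

2.2740


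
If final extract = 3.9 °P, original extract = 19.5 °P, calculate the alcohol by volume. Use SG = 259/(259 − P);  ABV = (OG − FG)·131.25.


OG = 259/(259 − 19.5) = 1.0814
FG = 259/(259 − 3.9) = 1.0153
ABV = (1.0814 − 1.0153)·131.25

8.6798 % ABV


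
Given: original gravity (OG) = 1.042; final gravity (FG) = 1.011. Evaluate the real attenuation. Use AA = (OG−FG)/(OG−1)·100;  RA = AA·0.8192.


AA = (1.042 − 1.011)/(1.042 − 1)·100 = 73.8095
RA = 73.8095·0.8192

60.4648 %


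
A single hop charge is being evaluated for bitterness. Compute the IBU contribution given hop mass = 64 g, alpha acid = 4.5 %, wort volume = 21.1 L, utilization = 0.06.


IBU = (α/100)·mass·U·1000 / V
IBU = (4.5/100)·64·0.06·1000 / 21.1

8.1896 IBU


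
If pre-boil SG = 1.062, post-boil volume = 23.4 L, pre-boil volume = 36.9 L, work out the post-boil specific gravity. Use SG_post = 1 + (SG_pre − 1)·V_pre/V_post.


pts_pre = (1.062 − 1)·1000 = 62.0000
pts_post = 62.0000·36.9/23.4 = 97.7692
SG_post = 1 + 97.7692/1000

1.0978


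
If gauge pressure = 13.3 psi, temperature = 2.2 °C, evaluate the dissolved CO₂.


vols = (P + 14.695)·(0.01821 + 0.09011·e^(−0.04·T))
vols = (13.3 + 14.695)·(0.01821 + 0.09011·e^(−0.04·2.2))

2.8199 volumes


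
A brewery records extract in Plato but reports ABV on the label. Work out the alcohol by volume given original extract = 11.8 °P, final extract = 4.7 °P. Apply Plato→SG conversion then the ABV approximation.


SG = 259/(259 − P);  ABV = (OG − FG)·131.25
OG = 259/(259 − 11.8) = 1.0477
FG = 259/(259 − 4.7) = 1.0185
ABV = (1.0477 − 1.0185)·131.25

3.8394 % ABV


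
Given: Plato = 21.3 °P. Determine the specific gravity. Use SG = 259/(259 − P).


SG = 259/(259 − 21.3)

1.0896


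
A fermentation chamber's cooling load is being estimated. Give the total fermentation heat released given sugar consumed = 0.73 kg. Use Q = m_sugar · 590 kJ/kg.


Q = 0.73 · 590

430.7000 kJ


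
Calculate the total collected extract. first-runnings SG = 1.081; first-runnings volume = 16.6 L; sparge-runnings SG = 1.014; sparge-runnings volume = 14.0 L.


total = Σ (SG_i − 1)·1000·V_i
first = (1.081 − 1)·1000·16.6 = 1344.6000
sparge = (1.014 − 1)·1000·14.0 = 196.0000
total = 1344.6000 + 196.0000

1540.6000 gravity·L


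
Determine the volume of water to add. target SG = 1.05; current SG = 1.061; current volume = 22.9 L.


V_water = V·((SG_curr − 1)/(SG_target − 1) − 1)
V_water = 22.9·((1.061 − 1)/(1.05 − 1) − 1)

5.0380 L


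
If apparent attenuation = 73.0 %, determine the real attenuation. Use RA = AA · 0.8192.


RA = 73.0 · 0.8192

59.8016 %


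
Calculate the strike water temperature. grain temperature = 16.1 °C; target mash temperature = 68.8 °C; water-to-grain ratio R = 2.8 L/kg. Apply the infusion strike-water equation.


T_strike = (0.41/R)·(T_mash − T_grain) + T_mash
T_strike = (0.41/2.8)·(68.8 − 16.1) + 68.8

76.5168 °C


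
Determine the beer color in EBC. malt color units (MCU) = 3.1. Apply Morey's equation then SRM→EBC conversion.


SRM = 1.4922·MCU^0.6859;  EBC = SRM·1.97
SRM = 1.4922·3.1^0.6859 = 3.2423
EBC = 3.2423·1.97

6.3873 EBC


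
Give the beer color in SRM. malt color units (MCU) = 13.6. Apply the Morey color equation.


SRM = 1.4922 · MCU^0.6859
SRM = 1.4922 · 13.6^0.6859

8.9397 SRM


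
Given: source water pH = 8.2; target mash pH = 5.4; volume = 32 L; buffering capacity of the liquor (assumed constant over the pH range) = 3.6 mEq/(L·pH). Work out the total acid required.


acid = buffering capacity · (pH_source − pH_target) · V
acid = 3.6 · (8.2 − 5.4) · 32

322.5600 mEq


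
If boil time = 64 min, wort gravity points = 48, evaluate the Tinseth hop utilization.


U = 1.65·0.000125^(GP/1000) · (1 − e^(−0.04·t))/4.15
bigness = 1.65·0.000125^(48/1000) = 1.0719
boil_factor = (1 − e^(−0.04·64))/4.15 = 0.2223
U = 1.0719 · 0.2223

0.2383


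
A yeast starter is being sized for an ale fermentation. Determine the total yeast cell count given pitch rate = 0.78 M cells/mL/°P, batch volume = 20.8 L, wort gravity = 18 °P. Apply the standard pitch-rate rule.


cells (billions) = rate · V_L · °P
cells = 0.78 · 20.8 · 18

292.0320 billion cells


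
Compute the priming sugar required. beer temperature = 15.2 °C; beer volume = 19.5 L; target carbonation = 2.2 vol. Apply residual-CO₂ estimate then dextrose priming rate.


residual = 14.695·(0.01821 + 0.09011·e^(−0.04·T));  sugar = (target − residual)·4.0·V
residual = 14.695·(0.01821 + 0.09011·e^(−0.04·15.2)) = 0.9885
sugar = (2.2 − 0.9885)·4.0·19.5

94.4952 g


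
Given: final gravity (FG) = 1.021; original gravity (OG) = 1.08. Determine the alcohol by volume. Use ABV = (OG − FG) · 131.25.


ABV = (1.08 − 1.021) · 131.25

7.7438 % ABV


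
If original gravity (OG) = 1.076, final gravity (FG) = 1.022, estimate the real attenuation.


AA = (OG−FG)/(OG−1)·100;  RA = AA·0.8192
AA = (1.076 − 1.022)/(1.076 − 1)·100 = 71.0526
RA = 71.0526·0.8192

58.2063 %


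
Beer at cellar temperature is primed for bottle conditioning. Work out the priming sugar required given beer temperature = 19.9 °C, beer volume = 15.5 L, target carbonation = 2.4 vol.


residual = 14.695·(0.01821 + 0.09011·e^(−0.04·T));  sugar = (target − residual)·4.0·V
residual = 14.695·(0.01821 + 0.09011·e^(−0.04·19.9)) = 0.8650
sugar = (2.4 − 0.8650)·4.0·15.5

95.1720 g


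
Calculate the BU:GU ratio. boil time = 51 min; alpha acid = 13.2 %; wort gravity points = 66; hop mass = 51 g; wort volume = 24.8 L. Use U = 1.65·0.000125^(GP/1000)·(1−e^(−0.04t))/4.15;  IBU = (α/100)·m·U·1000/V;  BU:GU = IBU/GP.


U = 1.65·0.000125^(66/1000)·(1−e^(−0.04·51))/4.15 = 0.1911
IBU = (13.2/100)·51·0.1911·1000/24.8 = 51.8835
BU:GU = 51.8835/66

0.7861


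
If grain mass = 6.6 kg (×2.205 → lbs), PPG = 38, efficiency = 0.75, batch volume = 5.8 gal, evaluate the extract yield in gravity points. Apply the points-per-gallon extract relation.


points = lbs × PPG × eff / vol
lbs = 6.6 × 2.205 = 14.5530
points = 14.5530 × 38 × 0.75 / 5.8

71.5104 points


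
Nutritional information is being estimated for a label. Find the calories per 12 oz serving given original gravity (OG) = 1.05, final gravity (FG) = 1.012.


ABW = (OG−FG)·131.25·0.79/FG;  °P = 259 − 259/SG (for OG→OE and FG→AE);  RE = 0.1808·OE + 0.8192·AE;  Cal = (6.9·ABW + 4·(RE−0.1))·FG·3.55
ABW = (1.05 − 1.012)·131.25·0.79/1.012 = 3.8934
OE = 259 − 259/1.05 = 12.3333 °P
AE = 259 − 259/1.012 = 3.0711 °P
RE = 0.1808·12.3333 + 0.8192·3.0711 = 4.7457 °P
Cal = (6.9·3.8934 + 4·(4.7457−0.1))·1.012·3.55

163.2746 kcal


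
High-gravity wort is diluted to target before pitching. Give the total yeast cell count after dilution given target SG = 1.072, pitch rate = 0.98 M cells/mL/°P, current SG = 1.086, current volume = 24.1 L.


V_w = V·((SG_c−1)/(SG_t−1)−1);  °P = 259 − 259/SG_t;  cells = rate·(V+V_w)·°P
V_w = 24.1·((1.086−1)/(1.072−1)−1) = 4.6861
V_final = 24.1 + 4.6861 = 28.7861
°P = 259 − 259/1.072 = 17.3955
cells = 0.98·28.7861·17.3955

490.7345 billion cells


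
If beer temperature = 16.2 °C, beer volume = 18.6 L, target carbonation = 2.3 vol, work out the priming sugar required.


residual = 14.695·(0.01821 + 0.09011·e^(−0.04·T));  sugar = (target − residual)·4.0·V
residual = 14.695·(0.01821 + 0.09011·e^(−0.04·16.2)) = 0.9603
sugar = (2.3 − 0.9603)·4.0·18.6

99.6770 g


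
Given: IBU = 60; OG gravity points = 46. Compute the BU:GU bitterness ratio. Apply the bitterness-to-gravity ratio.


BU:GU = IBU / OG_points
BU:GU = 60 / 46

1.3043


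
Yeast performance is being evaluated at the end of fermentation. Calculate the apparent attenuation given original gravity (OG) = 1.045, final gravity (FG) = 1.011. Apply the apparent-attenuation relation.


AA = (OG − FG)/(OG − 1) · 100
AA = (1.045 − 1.011)/(1.045 − 1) · 100

75.5556 %


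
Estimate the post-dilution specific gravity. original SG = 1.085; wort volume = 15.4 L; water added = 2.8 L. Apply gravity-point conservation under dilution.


SG_new = 1 + (SG_old − 1)·V_old/(V_old + V_water)
pts = (1.085 − 1)·1000·15.4/(15.4 + 2.8) = 71.9231
SG_new = 1 + 71.9231/1000

1.0719
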